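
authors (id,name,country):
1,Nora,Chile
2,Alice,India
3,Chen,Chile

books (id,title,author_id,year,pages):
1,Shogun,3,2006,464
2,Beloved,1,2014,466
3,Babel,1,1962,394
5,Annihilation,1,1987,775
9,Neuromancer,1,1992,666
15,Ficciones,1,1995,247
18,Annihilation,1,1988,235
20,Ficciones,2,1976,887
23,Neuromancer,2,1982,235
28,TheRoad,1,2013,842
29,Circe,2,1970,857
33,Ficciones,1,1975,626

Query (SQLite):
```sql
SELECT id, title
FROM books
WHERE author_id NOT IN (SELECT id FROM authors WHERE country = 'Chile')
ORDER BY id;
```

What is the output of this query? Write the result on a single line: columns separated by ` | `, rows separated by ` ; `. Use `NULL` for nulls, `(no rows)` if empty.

20 | Ficciones ; 23 | Neuromancer ; 29 | Circe

Inner query: authors.id where country = 'Chile'.
Outer: keep books rows whose author_id is not in that set.
Inner query → {1, 3}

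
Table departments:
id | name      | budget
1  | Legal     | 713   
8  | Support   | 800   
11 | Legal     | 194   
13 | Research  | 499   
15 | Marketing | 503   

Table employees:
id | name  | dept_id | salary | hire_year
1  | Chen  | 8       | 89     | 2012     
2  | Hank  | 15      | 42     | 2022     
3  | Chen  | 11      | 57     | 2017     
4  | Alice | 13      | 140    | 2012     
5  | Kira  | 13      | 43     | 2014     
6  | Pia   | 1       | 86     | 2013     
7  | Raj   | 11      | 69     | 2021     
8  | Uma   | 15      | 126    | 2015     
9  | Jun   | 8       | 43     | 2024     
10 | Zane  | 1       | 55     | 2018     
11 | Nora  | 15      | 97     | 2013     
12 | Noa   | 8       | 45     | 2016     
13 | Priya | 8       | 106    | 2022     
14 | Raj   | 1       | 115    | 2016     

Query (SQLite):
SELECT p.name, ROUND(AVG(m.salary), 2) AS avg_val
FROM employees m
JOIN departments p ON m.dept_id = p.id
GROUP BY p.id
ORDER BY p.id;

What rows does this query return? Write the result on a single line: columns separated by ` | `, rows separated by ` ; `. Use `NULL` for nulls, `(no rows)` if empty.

Join each employees row to its departments via dept_id.
Group joined rows by departments.id; compute ROUND(AVG(m.salary), 2) per group.
  1: ids {6, 10, 14} → ROUND(AVG(m.salary), 2)=85.33
  8: ids {1, 9, 12, 13} → ROUND(AVG(m.salary), 2)=70.75
  11: ids {3, 7} → ROUND(AVG(m.salary), 2)=63
  13: ids {4, 5} → ROUND(AVG(m.salary), 2)=91.5
  15: ids {2, 8, 11} → ROUND(AVG(m.salary), 2)=88.33

Legal | 85.33 ; Support | 70.75 ; Legal | 63 ; Research | 91.5 ; Marketing | 88.33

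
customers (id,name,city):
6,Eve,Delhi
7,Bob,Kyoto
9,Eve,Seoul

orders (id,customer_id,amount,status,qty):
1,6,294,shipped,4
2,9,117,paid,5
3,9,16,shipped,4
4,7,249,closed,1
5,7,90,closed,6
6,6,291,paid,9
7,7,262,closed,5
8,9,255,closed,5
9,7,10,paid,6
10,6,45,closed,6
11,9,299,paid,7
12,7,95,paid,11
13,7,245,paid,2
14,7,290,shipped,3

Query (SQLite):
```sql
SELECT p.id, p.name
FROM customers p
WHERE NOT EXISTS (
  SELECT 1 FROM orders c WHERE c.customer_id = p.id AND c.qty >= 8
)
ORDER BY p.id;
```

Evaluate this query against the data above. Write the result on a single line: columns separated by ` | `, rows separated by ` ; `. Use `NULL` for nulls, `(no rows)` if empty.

For each customers row, check whether any orders with matching customer_id has qty >= 8.
Keep rows where that is false.

9 | Eve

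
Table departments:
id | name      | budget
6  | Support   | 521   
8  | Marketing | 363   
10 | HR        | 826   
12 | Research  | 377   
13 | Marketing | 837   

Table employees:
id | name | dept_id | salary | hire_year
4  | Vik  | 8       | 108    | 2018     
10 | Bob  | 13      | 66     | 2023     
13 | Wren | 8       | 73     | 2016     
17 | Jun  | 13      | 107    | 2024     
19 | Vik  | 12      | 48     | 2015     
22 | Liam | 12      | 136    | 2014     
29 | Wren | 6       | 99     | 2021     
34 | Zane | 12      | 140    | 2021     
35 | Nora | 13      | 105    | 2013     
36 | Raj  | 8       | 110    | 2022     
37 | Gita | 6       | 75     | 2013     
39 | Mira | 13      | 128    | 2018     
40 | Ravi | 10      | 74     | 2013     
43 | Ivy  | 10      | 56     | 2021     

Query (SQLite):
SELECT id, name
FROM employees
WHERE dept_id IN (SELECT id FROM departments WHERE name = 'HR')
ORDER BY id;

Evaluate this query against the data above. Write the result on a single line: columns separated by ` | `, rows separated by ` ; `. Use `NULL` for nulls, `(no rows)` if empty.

Inner query: departments.id where name = 'HR'.
Outer: keep employees rows whose dept_id is in that set.
Inner query → {10}

40 | Ravi ; 43 | Ivy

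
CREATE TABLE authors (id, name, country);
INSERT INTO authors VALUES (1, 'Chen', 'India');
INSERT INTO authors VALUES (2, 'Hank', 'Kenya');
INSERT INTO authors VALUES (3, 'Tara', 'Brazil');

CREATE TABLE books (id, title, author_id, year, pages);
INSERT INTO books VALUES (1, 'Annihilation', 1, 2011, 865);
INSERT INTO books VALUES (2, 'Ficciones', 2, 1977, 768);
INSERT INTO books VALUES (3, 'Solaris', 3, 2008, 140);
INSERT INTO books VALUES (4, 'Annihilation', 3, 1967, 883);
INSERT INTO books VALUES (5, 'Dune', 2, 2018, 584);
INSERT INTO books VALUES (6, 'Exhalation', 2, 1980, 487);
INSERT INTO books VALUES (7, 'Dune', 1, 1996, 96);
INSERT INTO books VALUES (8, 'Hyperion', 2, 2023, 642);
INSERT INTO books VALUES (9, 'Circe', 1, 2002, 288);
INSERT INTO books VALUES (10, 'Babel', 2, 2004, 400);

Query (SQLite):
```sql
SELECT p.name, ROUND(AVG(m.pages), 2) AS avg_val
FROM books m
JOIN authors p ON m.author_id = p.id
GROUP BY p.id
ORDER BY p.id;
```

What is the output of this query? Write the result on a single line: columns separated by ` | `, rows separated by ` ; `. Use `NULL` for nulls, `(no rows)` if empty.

Chen | 416.33 ; Hank | 576.2 ; Tara | 511.5

Join each books row to its authors via author_id.
Group joined rows by authors.id; compute ROUND(AVG(m.pages), 2) per group.
  1: ids {1, 7, 9} → ROUND(AVG(m.pages), 2)=416.33
  2: ids {2, 5, 6, 8, 10} → ROUND(AVG(m.pages), 2)=576.2
  3: ids {3, 4} → ROUND(AVG(m.pages), 2)=511.5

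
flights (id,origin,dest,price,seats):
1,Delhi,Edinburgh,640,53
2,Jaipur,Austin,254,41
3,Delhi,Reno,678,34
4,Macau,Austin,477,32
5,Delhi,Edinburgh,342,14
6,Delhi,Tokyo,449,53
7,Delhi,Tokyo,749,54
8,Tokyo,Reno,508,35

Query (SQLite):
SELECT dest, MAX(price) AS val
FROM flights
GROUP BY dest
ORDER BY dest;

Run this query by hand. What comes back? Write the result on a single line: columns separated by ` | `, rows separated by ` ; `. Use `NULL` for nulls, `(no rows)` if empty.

Partition flights by dest; compute MAX(price) within each group.
  Austin: ids {2, 4} → MAX(price)=477
  Edinburgh: ids {1, 5} → MAX(price)=640
  Reno: ids {3, 8} → MAX(price)=678
  Tokyo: ids {6, 7} → MAX(price)=749

Austin | 477 ; Edinburgh | 640 ; Reno | 678 ; Tokyo | 749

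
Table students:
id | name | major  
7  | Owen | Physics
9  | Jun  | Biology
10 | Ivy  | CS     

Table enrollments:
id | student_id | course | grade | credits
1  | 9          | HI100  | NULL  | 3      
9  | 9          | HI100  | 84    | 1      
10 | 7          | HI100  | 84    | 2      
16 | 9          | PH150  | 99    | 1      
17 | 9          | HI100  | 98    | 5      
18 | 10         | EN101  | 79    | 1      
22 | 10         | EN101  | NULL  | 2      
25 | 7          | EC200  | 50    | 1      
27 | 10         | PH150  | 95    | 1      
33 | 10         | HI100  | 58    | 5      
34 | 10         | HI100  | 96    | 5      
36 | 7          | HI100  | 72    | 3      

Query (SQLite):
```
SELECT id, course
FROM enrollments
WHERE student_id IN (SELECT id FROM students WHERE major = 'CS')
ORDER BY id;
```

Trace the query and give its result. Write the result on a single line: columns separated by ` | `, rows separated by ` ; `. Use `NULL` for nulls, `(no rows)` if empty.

18 | EN101 ; 22 | EN101 ; 27 | PH150 ; 33 | HI100 ; 34 | HI100

Inner query: students.id where major = 'CS'.
Outer: keep enrollments rows whose student_id is in that set.
Inner query → {10}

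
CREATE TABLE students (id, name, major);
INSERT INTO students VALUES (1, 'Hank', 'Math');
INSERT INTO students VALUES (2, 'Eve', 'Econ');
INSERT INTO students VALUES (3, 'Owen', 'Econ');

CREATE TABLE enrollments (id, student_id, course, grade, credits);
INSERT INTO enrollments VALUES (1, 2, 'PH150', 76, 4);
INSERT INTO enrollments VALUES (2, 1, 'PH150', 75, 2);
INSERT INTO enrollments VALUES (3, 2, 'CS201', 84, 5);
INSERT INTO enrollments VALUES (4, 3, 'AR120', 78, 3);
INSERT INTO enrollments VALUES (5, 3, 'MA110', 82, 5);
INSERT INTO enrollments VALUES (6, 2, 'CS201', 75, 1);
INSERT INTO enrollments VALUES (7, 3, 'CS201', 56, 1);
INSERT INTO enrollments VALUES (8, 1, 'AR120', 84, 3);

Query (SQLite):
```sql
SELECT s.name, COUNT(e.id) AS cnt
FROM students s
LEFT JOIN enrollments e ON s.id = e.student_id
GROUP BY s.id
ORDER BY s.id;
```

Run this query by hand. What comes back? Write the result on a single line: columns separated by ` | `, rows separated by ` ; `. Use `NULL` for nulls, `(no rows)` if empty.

LEFT JOIN keeps every students row; unmatched ones get NULL for enrollments columns.
Group by students.id and compute COUNT(e.id). COUNT(col) of an all-NULL group is 0.
  1: ids {2, 8} → COUNT(e.id)=2
  2: ids {1, 3, 6} → COUNT(e.id)=3
  3: ids {4, 5, 7} → COUNT(e.id)=3

Hank | 2 ; Eve | 3 ; Owen | 3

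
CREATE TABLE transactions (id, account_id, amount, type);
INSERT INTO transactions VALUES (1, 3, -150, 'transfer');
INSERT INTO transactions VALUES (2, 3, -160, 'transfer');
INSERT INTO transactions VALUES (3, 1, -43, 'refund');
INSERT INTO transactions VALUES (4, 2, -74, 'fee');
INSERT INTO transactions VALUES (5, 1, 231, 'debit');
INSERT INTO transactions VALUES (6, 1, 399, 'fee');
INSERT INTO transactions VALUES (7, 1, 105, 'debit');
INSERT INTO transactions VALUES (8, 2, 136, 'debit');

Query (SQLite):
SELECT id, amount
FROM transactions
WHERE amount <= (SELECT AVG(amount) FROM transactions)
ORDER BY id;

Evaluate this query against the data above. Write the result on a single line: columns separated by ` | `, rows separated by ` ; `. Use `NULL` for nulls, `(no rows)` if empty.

1 | -150 ; 2 | -160 ; 3 | -43 ; 4 | -74

Scalar subquery: AVG(amount) over all transactions rows = 55.5.
Keep rows where amount <= that value.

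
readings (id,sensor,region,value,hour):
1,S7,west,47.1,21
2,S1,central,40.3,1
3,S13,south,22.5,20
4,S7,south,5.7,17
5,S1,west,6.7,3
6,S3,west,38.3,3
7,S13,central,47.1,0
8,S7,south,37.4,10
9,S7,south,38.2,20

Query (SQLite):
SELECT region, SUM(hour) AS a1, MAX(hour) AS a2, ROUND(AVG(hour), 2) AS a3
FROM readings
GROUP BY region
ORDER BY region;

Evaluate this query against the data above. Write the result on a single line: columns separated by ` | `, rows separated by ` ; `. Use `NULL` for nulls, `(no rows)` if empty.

central | 1 | 1 | 0.5 ; south | 67 | 20 | 16.75 ; west | 27 | 21 | 9

Group readings by region.
Per group compute: SUM(hour), MAX(hour), ROUND(AVG(hour), 2).
  central: ids {2, 7} → SUM(hour)=1, MAX(hour)=1, ROUND(AVG(hour), 2)=0.5
  south: ids {3, 4, 8, 9} → SUM(hour)=67, MAX(hour)=20, ROUND(AVG(hour), 2)=16.75
  west: ids {1, 5, 6} → SUM(hour)=27, MAX(hour)=21, ROUND(AVG(hour), 2)=9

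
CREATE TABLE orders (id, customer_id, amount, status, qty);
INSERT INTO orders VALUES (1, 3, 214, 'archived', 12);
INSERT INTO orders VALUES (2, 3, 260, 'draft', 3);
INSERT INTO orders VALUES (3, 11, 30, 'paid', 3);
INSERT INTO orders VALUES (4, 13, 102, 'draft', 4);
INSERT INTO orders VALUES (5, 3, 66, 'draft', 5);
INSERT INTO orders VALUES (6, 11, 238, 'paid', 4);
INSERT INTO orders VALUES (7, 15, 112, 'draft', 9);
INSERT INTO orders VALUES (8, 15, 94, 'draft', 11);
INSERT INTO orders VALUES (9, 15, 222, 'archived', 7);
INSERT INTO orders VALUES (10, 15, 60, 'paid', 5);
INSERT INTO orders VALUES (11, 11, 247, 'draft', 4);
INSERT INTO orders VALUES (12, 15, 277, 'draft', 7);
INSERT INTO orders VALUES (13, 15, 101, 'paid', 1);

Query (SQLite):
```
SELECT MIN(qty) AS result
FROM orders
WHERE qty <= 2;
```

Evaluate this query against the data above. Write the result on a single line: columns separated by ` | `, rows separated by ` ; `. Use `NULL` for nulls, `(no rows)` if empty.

1

Rows where qty <= 2 → qty values: [1].
MIN of non-NULL values = 1.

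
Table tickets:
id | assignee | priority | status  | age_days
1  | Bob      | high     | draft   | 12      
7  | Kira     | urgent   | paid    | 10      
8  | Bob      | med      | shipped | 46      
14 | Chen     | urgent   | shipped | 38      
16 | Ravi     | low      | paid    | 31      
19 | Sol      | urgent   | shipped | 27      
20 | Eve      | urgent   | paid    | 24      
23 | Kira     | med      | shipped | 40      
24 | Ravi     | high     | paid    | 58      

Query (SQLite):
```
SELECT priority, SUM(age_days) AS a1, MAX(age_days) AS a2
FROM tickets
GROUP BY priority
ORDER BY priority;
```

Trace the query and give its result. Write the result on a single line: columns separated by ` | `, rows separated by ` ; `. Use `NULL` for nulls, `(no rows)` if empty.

high | 70 | 58 ; low | 31 | 31 ; med | 86 | 46 ; urgent | 99 | 38

Group tickets by priority.
Per group compute: SUM(age_days), MAX(age_days).
  high: ids {1, 24} → SUM(age_days)=70, MAX(age_days)=58
  low: ids {16} → SUM(age_days)=31, MAX(age_days)=31
  med: ids {8, 23} → SUM(age_days)=86, MAX(age_days)=46
  urgent: ids {7, 14, 19, 20} → SUM(age_days)=99, MAX(age_days)=38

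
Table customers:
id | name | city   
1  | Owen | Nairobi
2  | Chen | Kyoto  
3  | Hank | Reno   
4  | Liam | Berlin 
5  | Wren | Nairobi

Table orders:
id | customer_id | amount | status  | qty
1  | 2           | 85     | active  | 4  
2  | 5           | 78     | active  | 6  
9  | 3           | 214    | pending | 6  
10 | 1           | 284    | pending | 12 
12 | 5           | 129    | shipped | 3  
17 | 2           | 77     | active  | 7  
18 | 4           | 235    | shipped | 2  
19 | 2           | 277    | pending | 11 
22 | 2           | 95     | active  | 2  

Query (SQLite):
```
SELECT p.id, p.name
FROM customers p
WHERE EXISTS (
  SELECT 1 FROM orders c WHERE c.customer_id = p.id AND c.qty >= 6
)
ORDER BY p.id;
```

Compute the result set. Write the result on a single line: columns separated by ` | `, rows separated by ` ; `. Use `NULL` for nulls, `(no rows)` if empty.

1 | Owen ; 2 | Chen ; 3 | Hank ; 5 | Wren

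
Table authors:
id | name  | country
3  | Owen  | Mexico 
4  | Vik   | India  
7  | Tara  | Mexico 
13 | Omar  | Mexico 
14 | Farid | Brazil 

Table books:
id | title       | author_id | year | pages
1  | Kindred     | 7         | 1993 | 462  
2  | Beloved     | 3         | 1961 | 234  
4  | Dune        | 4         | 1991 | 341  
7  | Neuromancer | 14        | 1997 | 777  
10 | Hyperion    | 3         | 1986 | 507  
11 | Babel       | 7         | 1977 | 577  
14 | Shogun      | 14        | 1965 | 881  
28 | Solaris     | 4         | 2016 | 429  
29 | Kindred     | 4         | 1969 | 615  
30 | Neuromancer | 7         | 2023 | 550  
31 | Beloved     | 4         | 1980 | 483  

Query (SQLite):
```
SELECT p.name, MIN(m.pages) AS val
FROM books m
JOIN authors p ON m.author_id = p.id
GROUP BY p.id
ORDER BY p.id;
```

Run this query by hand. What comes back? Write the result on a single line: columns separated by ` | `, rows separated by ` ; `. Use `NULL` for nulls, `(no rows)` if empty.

Join each books row to its authors via author_id.
Group joined rows by authors.id; compute MIN(m.pages) per group.
  3: ids {2, 10} → MIN(m.pages)=234
  4: ids {4, 28, 29, 31} → MIN(m.pages)=341
  7: ids {1, 11, 30} → MIN(m.pages)=462
  14: ids {7, 14} → MIN(m.pages)=777

Owen | 234 ; Vik | 341 ; Tara | 462 ; Farid | 777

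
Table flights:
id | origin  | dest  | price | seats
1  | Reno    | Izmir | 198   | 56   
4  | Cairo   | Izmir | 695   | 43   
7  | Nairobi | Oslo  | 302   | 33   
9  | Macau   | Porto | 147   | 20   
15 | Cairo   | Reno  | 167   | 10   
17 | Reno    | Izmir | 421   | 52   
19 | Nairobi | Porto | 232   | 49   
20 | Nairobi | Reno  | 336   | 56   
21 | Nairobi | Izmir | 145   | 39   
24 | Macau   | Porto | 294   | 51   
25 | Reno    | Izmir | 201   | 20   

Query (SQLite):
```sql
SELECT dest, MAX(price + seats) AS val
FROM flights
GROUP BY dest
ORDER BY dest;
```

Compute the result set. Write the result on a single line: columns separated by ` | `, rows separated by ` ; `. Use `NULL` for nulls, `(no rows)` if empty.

For each row compute price + seats.
Group by dest; take MAX of the expression per group.
  Izmir: ids {1, 4, 17, 21, 25} → MAX(price + seats)=738
  Oslo: ids {7} → MAX(price + seats)=335
  Porto: ids {9, 19, 24} → MAX(price + seats)=345
  Reno: ids {15, 20} → MAX(price + seats)=392

Izmir | 738 ; Oslo | 335 ; Porto | 345 ; Reno | 392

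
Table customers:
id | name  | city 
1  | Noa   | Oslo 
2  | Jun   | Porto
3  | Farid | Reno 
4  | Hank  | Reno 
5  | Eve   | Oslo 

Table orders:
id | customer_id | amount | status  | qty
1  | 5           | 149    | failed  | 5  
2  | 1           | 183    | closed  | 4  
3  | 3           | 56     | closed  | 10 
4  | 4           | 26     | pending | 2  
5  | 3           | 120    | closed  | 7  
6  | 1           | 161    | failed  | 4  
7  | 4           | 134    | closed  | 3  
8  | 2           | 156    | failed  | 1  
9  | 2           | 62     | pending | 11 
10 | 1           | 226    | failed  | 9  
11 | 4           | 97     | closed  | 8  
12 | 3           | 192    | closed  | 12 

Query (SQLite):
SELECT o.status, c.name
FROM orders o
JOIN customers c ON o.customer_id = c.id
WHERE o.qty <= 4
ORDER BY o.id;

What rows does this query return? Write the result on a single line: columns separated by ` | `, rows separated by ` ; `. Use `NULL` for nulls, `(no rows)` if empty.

Each orders row matches the customers row where customer_id = customers.id.
Then keep rows with o.qty <= 4.

closed | Noa ; pending | Hank ; failed | Noa ; closed | Hank ; failed | Jun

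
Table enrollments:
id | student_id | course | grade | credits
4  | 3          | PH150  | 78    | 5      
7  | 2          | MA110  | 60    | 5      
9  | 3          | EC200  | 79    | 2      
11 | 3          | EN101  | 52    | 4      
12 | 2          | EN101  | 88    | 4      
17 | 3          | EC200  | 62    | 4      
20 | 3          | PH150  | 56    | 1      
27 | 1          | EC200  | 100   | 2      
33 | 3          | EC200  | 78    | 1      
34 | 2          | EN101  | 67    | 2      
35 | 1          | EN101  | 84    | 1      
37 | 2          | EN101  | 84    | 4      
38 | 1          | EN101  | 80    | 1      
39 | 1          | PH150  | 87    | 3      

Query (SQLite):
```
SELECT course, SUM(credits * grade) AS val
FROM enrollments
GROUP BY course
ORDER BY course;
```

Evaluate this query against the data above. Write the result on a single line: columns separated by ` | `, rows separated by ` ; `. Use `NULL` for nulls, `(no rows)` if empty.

For each row compute credits * grade.
Group by course; take SUM of the expression per group.
  EC200: ids {9, 17, 27, 33} → SUM(credits * grade)=684
  EN101: ids {11, 12, 34, 35, 37, 38} → SUM(credits * grade)=1194
  MA110: ids {7} → SUM(credits * grade)=300
  PH150: ids {4, 20, 39} → SUM(credits * grade)=707

EC200 | 684 ; EN101 | 1194 ; MA110 | 300 ; PH150 | 707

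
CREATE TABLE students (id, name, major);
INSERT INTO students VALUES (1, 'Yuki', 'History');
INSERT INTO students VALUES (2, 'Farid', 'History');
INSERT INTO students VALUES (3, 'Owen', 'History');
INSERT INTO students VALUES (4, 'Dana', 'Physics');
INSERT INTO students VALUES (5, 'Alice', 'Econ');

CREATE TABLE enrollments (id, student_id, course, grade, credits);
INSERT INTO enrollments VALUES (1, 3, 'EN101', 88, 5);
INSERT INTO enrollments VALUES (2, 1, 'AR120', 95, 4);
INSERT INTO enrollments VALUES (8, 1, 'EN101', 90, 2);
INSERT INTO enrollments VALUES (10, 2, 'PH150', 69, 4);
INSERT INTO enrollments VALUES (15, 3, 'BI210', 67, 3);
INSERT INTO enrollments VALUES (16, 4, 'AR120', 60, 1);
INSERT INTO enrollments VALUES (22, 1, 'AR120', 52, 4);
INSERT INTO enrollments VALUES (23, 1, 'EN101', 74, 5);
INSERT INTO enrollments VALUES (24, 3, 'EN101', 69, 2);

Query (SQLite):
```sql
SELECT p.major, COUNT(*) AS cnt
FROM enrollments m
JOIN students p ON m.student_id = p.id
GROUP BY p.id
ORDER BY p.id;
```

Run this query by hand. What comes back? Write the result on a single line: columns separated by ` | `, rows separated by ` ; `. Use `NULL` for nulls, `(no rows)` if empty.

History | 4 ; History | 1 ; History | 3 ; Physics | 1

Join each enrollments row to its students via student_id.
Group joined rows by students.id; compute COUNT(*) per group.
  1: ids {2, 8, 22, 23} → COUNT(*)=4
  2: ids {10} → COUNT(*)=1
  3: ids {1, 15, 24} → COUNT(*)=3
  4: ids {16} → COUNT(*)=1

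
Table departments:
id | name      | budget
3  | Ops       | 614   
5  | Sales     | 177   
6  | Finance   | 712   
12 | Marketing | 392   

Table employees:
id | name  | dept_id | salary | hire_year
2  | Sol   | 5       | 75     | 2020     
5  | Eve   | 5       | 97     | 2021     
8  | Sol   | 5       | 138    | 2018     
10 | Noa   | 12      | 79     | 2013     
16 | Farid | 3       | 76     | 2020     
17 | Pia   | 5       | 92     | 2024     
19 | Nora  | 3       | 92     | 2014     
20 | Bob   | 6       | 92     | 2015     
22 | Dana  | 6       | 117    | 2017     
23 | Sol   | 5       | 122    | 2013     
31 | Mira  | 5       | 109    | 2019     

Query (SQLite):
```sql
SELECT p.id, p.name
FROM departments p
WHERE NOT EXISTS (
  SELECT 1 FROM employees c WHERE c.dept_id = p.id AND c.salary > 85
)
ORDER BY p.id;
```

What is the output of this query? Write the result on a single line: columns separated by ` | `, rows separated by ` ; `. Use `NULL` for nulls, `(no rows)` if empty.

12 | Marketing

For each departments row, check whether any employees with matching dept_id has salary > 85.
Keep rows where that is false.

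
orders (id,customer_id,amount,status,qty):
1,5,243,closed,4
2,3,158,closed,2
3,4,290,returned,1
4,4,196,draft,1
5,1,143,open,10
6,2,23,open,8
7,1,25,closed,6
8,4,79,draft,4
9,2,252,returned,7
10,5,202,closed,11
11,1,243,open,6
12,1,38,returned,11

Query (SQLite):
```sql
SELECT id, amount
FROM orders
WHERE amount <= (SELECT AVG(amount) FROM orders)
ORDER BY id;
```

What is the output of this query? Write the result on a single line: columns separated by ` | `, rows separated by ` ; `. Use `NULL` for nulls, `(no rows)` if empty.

Scalar subquery: AVG(amount) over all orders rows = 157.666667 (≈; comparison uses full precision).
Keep rows where amount <= that value.

5 | 143 ; 6 | 23 ; 7 | 25 ; 8 | 79 ; 12 | 38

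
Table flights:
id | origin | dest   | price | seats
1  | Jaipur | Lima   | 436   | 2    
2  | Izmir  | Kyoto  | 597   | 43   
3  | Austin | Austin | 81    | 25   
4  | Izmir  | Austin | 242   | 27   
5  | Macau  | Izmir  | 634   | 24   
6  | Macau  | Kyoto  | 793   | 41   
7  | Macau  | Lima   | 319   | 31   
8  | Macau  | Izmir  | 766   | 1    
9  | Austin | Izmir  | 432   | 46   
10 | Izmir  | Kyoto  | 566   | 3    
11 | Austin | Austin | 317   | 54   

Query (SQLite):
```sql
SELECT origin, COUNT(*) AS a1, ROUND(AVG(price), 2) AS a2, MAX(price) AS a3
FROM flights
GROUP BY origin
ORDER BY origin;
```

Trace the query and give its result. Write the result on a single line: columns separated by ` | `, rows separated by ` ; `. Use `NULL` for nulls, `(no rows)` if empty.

Austin | 3 | 276.67 | 432 ; Izmir | 3 | 468.33 | 597 ; Jaipur | 1 | 436 | 436 ; Macau | 4 | 628 | 793

Group flights by origin.
Per group compute: COUNT(*), ROUND(AVG(price), 2), MAX(price).
  Austin: ids {3, 9, 11} → COUNT(*)=3, ROUND(AVG(price), 2)=276.67, MAX(price)=432
  Izmir: ids {2, 4, 10} → COUNT(*)=3, ROUND(AVG(price), 2)=468.33, MAX(price)=597
  Jaipur: ids {1} → COUNT(*)=1, ROUND(AVG(price), 2)=436, MAX(price)=436
  Macau: ids {5, 6, 7, 8} → COUNT(*)=4, ROUND(AVG(price), 2)=628, MAX(price)=793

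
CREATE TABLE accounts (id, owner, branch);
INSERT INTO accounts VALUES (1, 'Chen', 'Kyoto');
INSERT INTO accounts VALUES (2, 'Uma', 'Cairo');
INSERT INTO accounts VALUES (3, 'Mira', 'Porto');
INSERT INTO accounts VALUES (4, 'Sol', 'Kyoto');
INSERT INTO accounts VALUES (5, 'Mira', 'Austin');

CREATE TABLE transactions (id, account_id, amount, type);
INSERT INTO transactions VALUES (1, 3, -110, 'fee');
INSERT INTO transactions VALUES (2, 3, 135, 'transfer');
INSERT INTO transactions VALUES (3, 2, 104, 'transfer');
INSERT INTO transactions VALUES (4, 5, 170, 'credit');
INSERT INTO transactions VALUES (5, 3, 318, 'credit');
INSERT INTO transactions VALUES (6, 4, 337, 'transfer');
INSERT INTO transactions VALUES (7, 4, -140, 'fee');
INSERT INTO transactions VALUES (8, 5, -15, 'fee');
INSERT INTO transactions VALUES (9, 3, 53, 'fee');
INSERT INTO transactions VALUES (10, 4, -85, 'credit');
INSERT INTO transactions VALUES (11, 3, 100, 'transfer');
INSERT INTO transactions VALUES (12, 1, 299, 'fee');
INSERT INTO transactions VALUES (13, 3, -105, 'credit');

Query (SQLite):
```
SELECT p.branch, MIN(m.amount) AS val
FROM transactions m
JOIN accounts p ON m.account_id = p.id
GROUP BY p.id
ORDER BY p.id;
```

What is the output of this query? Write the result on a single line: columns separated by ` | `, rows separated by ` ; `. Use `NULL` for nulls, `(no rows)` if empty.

Kyoto | 299 ; Cairo | 104 ; Porto | -110 ; Kyoto | -140 ; Austin | -15

Join each transactions row to its accounts via account_id.
Group joined rows by accounts.id; compute MIN(m.amount) per group.
  1: ids {12} → MIN(m.amount)=299
  2: ids {3} → MIN(m.amount)=104
  3: ids {1, 2, 5, 9, 11, 13} → MIN(m.amount)=-110
  4: ids {6, 7, 10} → MIN(m.amount)=-140
  5: ids {4, 8} → MIN(m.amount)=-15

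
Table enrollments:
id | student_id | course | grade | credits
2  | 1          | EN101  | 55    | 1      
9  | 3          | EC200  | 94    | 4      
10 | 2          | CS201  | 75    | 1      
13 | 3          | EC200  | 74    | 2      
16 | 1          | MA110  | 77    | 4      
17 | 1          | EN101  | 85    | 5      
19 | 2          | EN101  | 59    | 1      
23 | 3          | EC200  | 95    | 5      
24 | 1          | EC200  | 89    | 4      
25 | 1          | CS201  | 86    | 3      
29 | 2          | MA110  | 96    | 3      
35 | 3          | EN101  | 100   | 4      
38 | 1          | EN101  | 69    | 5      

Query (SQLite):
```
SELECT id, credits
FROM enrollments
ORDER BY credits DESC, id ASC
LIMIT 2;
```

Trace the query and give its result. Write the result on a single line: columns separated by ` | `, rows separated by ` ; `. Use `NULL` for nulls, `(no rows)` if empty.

17 | 5 ; 23 | 5

Sort by credits desc, tiebreak id asc: (5, id=17), (5, id=23), (5, id=38), (4, id=9), (4, id=16) …. Take first 2.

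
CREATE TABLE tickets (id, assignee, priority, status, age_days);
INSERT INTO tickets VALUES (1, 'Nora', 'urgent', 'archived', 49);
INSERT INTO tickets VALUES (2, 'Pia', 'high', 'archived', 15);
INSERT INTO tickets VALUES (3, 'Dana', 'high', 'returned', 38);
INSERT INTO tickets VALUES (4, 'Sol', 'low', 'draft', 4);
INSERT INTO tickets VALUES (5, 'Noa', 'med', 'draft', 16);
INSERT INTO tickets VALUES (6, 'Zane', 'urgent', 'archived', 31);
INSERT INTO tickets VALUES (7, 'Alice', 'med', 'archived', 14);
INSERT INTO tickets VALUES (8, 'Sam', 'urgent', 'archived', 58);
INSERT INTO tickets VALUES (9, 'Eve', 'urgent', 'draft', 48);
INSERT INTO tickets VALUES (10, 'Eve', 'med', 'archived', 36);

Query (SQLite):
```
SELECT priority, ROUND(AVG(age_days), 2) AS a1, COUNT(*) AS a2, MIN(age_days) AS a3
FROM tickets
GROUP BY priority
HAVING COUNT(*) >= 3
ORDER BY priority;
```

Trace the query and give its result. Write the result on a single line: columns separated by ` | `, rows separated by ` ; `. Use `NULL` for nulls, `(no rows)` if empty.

Group tickets by priority.
Per group compute: ROUND(AVG(age_days), 2), COUNT(*), MIN(age_days).
HAVING: drop groups with fewer than 3 rows.
  high: ids {2, 3} → ROUND(AVG(age_days), 2)=26.5, COUNT(*)=2, MIN(age_days)=15
  low: ids {4} → ROUND(AVG(age_days), 2)=4, COUNT(*)=1, MIN(age_days)=4
  med: ids {5, 7, 10} → ROUND(AVG(age_days), 2)=22, COUNT(*)=3, MIN(age_days)=14
  urgent: ids {1, 6, 8, 9} → ROUND(AVG(age_days), 2)=46.5, COUNT(*)=4, MIN(age_days)=31

med | 22 | 3 | 14 ; urgent | 46.5 | 4 | 31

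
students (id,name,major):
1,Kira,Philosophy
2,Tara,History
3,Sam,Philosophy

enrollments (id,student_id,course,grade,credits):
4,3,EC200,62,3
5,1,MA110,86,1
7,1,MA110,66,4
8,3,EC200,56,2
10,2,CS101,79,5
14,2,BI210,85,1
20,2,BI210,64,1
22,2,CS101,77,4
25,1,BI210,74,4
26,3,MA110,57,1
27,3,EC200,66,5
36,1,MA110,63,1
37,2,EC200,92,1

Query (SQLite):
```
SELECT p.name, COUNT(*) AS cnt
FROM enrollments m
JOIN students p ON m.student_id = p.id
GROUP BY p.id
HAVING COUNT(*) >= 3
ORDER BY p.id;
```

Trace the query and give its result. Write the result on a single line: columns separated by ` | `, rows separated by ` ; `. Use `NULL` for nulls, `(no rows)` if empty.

Kira | 4 ; Tara | 5 ; Sam | 4

Join each enrollments row to its students via student_id.
Group joined rows by students.id; compute COUNT(*) per group.
HAVING: keep groups with count ≥ 3.
  1: ids {5, 7, 25, 36} → COUNT(*)=4
  2: ids {10, 14, 20, 22, 37} → COUNT(*)=5
  3: ids {4, 8, 26, 27} → COUNT(*)=4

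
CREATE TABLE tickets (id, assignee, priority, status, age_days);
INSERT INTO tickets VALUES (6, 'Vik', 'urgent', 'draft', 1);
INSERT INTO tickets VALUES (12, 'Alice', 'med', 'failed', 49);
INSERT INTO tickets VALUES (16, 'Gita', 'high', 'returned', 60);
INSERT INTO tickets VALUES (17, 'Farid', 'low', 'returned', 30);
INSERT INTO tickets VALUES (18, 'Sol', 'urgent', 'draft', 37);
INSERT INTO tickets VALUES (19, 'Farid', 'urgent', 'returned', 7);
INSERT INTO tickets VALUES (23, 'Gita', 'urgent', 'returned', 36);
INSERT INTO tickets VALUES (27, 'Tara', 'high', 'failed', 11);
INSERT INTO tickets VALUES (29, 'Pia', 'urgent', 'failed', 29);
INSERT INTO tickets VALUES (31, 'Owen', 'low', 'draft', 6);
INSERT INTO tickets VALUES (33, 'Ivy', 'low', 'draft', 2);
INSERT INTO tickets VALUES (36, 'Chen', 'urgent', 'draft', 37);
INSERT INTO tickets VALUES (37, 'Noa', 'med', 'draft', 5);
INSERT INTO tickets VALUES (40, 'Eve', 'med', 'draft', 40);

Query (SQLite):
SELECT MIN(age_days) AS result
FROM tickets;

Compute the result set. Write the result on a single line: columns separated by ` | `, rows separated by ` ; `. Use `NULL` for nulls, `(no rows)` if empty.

1

All age_days values: [1, 49, 60, 30, 37, 7, 36, 11, 29, 6, 2, 37, 5, 40].
MIN of non-NULL values = 1.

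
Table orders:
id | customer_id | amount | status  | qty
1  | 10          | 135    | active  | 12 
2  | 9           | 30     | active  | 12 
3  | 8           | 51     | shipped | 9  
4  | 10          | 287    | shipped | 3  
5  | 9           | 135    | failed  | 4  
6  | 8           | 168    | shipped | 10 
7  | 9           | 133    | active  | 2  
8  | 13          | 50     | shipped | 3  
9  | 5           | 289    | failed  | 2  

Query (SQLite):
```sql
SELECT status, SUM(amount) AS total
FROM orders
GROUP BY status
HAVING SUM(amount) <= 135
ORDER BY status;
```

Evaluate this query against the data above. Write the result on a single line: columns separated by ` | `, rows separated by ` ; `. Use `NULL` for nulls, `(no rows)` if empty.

(no rows)

Partition orders by status; compute SUM(amount) within each group.
HAVING: keep groups where SUM(amount) <= 135.
  active: ids {1, 2, 7} → SUM(amount)=298
  failed: ids {5, 9} → SUM(amount)=424
  shipped: ids {3, 4, 6, 8} → SUM(amount)=556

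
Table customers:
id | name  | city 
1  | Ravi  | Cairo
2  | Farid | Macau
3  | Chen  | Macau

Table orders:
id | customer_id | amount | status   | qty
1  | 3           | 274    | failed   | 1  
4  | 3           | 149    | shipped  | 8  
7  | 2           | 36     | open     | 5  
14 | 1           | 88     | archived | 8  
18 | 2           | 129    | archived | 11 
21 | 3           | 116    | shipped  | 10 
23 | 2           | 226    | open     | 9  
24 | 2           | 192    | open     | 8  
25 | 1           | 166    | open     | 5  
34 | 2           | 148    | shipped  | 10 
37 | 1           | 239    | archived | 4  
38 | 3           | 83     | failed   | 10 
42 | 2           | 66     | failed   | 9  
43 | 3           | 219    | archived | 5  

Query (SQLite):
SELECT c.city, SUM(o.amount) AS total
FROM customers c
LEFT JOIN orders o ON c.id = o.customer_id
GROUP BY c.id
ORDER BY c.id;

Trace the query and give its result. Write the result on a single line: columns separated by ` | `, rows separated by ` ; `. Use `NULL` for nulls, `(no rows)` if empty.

LEFT JOIN keeps every customers row; unmatched ones get NULL for orders columns.
Group by customers.id and compute SUM(o.amount). SUM over an all-NULL group is NULL.
  1: ids {14, 25, 37} → SUM(o.amount)=493
  2: ids {7, 18, 23, 24, 34, 42} → SUM(o.amount)=797
  3: ids {1, 4, 21, 38, 43} → SUM(o.amount)=841

Cairo | 493 ; Macau | 797 ; Macau | 841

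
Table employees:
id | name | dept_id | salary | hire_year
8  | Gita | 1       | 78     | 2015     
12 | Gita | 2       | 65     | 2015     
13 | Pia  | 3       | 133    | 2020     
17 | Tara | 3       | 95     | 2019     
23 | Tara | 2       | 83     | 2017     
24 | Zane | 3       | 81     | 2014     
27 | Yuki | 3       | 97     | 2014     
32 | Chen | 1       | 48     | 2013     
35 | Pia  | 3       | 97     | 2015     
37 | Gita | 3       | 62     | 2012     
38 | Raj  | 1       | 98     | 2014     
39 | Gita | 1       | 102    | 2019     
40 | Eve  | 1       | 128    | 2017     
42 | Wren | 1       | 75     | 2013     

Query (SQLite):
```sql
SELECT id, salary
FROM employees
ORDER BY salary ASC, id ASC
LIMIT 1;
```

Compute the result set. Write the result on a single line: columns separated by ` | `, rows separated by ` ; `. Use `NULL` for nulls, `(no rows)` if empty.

Sort by salary asc, tiebreak id asc: (48, id=32), (62, id=37), (65, id=12), (75, id=42) …. Take first 1.

32 | 48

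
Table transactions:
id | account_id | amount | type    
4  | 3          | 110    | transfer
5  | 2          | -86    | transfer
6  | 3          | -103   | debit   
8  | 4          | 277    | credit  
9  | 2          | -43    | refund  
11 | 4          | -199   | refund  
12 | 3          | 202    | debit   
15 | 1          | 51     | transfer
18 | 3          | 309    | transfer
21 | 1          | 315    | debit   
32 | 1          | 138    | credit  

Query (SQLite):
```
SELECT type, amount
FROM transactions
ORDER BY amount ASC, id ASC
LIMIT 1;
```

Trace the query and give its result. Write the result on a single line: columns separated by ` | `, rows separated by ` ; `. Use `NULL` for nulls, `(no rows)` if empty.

refund | -199

Sort by amount asc, tiebreak id asc: (-199, id=11), (-103, id=6), (-86, id=5), (-43, id=9) …. Take first 1.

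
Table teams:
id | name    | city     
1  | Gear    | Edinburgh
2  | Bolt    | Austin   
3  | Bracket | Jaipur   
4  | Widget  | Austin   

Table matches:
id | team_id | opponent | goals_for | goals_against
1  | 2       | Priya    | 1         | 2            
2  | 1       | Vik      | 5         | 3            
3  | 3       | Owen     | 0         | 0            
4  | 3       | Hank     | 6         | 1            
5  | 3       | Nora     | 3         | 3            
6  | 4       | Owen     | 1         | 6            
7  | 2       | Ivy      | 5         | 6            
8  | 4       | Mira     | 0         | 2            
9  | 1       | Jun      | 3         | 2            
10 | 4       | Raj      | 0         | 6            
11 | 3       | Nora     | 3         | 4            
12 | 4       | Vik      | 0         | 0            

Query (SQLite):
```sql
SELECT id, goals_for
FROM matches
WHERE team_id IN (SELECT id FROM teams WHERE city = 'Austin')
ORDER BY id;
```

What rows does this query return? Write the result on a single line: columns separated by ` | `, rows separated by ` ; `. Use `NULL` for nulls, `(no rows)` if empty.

Inner query: teams.id where city = 'Austin'.
Outer: keep matches rows whose team_id is in that set.
Inner query → {2, 4}

1 | 1 ; 6 | 1 ; 7 | 5 ; 8 | 0 ; 10 | 0 ; 12 | 0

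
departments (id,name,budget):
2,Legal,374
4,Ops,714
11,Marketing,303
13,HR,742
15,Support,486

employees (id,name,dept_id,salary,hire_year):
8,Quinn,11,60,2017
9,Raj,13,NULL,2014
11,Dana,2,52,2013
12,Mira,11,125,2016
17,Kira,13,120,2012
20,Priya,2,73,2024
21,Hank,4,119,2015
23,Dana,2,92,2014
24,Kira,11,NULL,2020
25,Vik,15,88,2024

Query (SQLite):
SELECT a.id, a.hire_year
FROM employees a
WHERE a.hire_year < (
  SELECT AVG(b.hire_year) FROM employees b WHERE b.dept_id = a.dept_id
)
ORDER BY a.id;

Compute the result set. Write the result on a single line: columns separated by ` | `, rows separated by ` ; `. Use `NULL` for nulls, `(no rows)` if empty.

8 | 2017 ; 11 | 2013 ; 12 | 2016 ; 17 | 2012 ; 23 | 2014

For each employees row a, compute AVG(hire_year) over rows sharing a.dept_id.
Keep row a if a.hire_year < that per-group AVG.
  dept_id=2: AVG(hire_year) = 2017.0
  dept_id=4: AVG(hire_year) = 2015.0
  dept_id=11: AVG(hire_year) = 2017.666667
  dept_id=13: AVG(hire_year) = 2013.0
  dept_id=15: AVG(hire_year) = 2024.0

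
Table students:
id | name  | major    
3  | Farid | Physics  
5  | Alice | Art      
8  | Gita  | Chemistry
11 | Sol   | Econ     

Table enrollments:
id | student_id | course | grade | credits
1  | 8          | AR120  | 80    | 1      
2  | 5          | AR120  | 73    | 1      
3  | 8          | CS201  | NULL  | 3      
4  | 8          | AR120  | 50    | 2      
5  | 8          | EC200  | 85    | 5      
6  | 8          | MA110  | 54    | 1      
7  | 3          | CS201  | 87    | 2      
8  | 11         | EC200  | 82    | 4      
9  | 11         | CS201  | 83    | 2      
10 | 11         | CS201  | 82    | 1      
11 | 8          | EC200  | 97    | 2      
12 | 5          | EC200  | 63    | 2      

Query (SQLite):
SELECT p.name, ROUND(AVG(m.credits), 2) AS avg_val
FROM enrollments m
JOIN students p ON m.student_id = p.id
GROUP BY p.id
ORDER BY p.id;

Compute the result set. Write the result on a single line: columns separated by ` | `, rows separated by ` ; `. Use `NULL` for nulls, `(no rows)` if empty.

Farid | 2 ; Alice | 1.5 ; Gita | 2.33 ; Sol | 2.33

Join each enrollments row to its students via student_id.
Group joined rows by students.id; compute ROUND(AVG(m.credits), 2) per group.
  3: ids {7} → ROUND(AVG(m.credits), 2)=2
  5: ids {2, 12} → ROUND(AVG(m.credits), 2)=1.5
  8: ids {1, 3, 4, 5, 6, 11} → ROUND(AVG(m.credits), 2)=2.33
  11: ids {8, 9, 10} → ROUND(AVG(m.credits), 2)=2.33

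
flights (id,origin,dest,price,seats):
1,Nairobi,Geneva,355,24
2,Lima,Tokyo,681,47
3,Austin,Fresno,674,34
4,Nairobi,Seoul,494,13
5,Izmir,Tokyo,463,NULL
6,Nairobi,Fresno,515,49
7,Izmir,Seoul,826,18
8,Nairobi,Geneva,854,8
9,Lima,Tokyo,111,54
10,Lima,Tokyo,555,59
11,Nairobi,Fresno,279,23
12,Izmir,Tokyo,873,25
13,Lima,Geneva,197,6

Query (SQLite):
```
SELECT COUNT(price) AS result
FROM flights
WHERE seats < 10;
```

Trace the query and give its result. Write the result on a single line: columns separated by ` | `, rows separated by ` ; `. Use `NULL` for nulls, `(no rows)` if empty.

2

Rows where seats < 10 → price values: [854, 197].
COUNT(price) counts non-NULL values → 2.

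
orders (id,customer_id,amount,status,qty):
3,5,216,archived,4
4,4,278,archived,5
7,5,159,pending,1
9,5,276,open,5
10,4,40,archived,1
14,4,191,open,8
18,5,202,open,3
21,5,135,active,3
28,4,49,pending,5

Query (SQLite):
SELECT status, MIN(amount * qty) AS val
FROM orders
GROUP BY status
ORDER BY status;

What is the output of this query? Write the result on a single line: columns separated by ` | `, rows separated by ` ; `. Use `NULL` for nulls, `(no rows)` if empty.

active | 405 ; archived | 40 ; open | 606 ; pending | 159

For each row compute amount * qty.
Group by status; take MIN of the expression per group.
  active: ids {21} → MIN(amount * qty)=405
  archived: ids {3, 4, 10} → MIN(amount * qty)=40
  open: ids {9, 14, 18} → MIN(amount * qty)=606
  pending: ids {7, 28} → MIN(amount * qty)=159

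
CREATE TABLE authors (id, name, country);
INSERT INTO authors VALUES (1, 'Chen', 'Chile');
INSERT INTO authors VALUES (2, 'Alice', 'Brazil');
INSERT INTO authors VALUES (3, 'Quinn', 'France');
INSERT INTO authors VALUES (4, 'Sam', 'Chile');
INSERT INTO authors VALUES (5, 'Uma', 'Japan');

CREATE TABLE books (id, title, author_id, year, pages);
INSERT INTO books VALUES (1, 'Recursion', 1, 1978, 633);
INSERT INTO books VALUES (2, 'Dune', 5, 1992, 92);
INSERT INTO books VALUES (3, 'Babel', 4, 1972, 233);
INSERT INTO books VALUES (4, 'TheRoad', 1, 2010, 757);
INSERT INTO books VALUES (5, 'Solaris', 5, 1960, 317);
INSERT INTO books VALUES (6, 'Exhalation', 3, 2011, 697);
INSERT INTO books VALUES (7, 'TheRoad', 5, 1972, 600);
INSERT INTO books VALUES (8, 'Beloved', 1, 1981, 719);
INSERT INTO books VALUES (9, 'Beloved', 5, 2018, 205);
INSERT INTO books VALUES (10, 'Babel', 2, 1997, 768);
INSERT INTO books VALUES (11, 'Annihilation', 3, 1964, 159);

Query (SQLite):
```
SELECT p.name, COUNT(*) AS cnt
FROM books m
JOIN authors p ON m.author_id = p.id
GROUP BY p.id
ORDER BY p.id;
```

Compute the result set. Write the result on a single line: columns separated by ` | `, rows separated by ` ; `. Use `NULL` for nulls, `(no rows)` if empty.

Join each books row to its authors via author_id.
Group joined rows by authors.id; compute COUNT(*) per group.
  1: ids {1, 4, 8} → COUNT(*)=3
  2: ids {10} → COUNT(*)=1
  3: ids {6, 11} → COUNT(*)=2
  4: ids {3} → COUNT(*)=1
  5: ids {2, 5, 7, 9} → COUNT(*)=4

Chen | 3 ; Alice | 1 ; Quinn | 2 ; Sam | 1 ; Uma | 4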